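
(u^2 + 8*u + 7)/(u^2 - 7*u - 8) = (u + 7)/(u - 8)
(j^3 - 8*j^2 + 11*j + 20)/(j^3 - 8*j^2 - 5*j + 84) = (j^2 - 4*j - 5)/(j^2 - 4*j - 21)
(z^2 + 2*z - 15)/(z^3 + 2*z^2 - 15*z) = 1/z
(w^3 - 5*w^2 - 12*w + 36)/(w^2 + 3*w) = w - 8 + 12/w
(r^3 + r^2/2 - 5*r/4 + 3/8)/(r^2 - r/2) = r + 1 - 3/(4*r)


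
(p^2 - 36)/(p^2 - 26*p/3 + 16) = 3*(p + 6)/(3*p - 8)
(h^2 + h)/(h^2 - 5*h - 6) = h/(h - 6)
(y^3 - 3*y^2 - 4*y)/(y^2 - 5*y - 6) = y*(y - 4)/(y - 6)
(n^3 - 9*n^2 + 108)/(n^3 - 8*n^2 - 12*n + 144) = (n + 3)/(n + 4)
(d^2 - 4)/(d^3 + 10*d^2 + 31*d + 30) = (d - 2)/(d^2 + 8*d + 15)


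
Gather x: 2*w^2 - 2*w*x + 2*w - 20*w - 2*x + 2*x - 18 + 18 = 2*w^2 - 2*w*x - 18*w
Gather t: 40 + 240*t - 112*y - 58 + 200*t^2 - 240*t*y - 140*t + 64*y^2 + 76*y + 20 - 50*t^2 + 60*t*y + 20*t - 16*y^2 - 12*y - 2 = 150*t^2 + t*(120 - 180*y) + 48*y^2 - 48*y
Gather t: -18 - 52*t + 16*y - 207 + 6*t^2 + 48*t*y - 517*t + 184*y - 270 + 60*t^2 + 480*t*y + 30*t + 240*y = 66*t^2 + t*(528*y - 539) + 440*y - 495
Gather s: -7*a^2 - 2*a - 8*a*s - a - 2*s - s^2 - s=-7*a^2 - 3*a - s^2 + s*(-8*a - 3)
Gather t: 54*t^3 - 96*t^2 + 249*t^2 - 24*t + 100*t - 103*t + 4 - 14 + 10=54*t^3 + 153*t^2 - 27*t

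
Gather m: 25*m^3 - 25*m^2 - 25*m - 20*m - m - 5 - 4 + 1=25*m^3 - 25*m^2 - 46*m - 8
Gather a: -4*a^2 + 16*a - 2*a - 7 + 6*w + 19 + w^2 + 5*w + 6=-4*a^2 + 14*a + w^2 + 11*w + 18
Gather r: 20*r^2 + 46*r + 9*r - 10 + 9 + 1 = 20*r^2 + 55*r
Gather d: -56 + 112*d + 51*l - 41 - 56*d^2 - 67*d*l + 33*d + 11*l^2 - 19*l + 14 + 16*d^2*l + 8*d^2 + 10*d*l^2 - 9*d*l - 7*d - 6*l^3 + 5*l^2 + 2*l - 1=d^2*(16*l - 48) + d*(10*l^2 - 76*l + 138) - 6*l^3 + 16*l^2 + 34*l - 84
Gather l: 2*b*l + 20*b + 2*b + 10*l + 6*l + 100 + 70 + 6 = 22*b + l*(2*b + 16) + 176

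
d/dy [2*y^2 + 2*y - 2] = 4*y + 2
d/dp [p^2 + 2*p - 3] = 2*p + 2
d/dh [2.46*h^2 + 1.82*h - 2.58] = 4.92*h + 1.82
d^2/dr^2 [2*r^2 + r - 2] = 4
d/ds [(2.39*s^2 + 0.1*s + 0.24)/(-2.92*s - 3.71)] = (-6.9788*s^2 - 17.7338*s + 0.3298)/(8.5264*s^2 + 21.6664*s + 13.7641)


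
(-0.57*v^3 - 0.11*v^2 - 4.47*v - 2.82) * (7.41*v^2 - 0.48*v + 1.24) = -4.2237*v^5 - 0.5415*v^4 - 33.7767*v^3 - 18.887*v^2 - 4.1892*v - 3.4968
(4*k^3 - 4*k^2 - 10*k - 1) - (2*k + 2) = 4*k^3 - 4*k^2 - 12*k - 3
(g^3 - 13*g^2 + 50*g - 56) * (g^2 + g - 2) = g^5 - 12*g^4 + 35*g^3 + 20*g^2 - 156*g + 112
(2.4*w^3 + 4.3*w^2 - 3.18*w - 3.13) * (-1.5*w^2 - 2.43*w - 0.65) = -3.6*w^5 - 12.282*w^4 - 7.239*w^3 + 9.6274*w^2 + 9.6729*w + 2.0345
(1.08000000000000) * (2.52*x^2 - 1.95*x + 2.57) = 2.7216*x^2 - 2.106*x + 2.7756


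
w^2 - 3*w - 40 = (w - 8)*(w + 5)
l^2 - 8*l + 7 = (l - 7)*(l - 1)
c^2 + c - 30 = (c - 5)*(c + 6)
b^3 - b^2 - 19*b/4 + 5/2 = (b - 5/2)*(b - 1/2)*(b + 2)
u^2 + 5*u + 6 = (u + 2)*(u + 3)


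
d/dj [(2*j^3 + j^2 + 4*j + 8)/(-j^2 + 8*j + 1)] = 2*(-j^4 + 16*j^3 + 9*j^2 + 9*j - 30)/(j^4 - 16*j^3 + 62*j^2 + 16*j + 1)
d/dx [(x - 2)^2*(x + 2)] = (x - 2)*(3*x + 2)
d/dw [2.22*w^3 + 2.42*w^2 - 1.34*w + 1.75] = 6.66*w^2 + 4.84*w - 1.34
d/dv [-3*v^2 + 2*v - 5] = 2 - 6*v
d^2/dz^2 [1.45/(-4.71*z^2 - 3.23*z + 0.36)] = (64.33389*z^2 + 44.11857*z - 1.45*(9.42*z + 3.23)*(18.84*z + 6.46) - 4.91724)/(4.71*z^2 + 3.23*z - 0.36)^3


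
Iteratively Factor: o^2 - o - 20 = (o - 5)*(o + 4)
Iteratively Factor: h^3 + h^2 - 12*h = (h)*(h^2 + h - 12) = h*(h - 3)*(h + 4)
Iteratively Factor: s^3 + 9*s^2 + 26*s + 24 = (s + 2)*(s^2 + 7*s + 12) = (s + 2)*(s + 4)*(s + 3)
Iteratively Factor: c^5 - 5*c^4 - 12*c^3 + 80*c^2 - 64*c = (c)*(c^4 - 5*c^3 - 12*c^2 + 80*c - 64) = c*(c - 1)*(c^3 - 4*c^2 - 16*c + 64) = c*(c - 4)*(c - 1)*(c^2 - 16) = c*(c - 4)*(c - 1)*(c + 4)*(c - 4)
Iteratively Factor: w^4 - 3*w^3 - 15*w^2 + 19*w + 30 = (w - 5)*(w^3 + 2*w^2 - 5*w - 6) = (w - 5)*(w + 3)*(w^2 - w - 2) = (w - 5)*(w - 2)*(w + 3)*(w + 1)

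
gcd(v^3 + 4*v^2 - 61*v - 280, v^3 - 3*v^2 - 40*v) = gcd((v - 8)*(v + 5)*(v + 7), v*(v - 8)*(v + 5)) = v^2 - 3*v - 40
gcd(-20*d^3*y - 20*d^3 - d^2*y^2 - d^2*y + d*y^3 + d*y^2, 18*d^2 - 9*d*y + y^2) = 1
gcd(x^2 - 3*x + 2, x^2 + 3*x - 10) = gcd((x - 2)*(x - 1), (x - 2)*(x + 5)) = x - 2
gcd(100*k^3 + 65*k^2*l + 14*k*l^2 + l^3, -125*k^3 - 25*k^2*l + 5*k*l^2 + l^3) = 25*k^2 + 10*k*l + l^2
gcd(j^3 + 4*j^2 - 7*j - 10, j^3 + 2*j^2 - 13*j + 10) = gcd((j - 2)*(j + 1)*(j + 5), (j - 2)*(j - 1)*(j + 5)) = j^2 + 3*j - 10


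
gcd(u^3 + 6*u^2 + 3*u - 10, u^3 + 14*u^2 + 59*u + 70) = u^2 + 7*u + 10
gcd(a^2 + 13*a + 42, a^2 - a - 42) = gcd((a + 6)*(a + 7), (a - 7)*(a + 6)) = a + 6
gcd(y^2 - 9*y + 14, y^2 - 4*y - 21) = y - 7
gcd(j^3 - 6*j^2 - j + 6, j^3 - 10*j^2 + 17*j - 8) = j - 1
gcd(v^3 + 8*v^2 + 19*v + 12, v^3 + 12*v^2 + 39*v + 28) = v^2 + 5*v + 4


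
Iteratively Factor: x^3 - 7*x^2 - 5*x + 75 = (x + 3)*(x^2 - 10*x + 25) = (x - 5)*(x + 3)*(x - 5)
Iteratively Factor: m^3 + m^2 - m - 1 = (m - 1)*(m^2 + 2*m + 1) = (m - 1)*(m + 1)*(m + 1)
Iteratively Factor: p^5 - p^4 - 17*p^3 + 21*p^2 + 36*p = (p - 3)*(p^4 + 2*p^3 - 11*p^2 - 12*p) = p*(p - 3)*(p^3 + 2*p^2 - 11*p - 12) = p*(p - 3)*(p + 4)*(p^2 - 2*p - 3) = p*(p - 3)*(p + 1)*(p + 4)*(p - 3)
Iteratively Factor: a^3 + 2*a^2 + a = (a + 1)*(a^2 + a) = (a + 1)^2*(a)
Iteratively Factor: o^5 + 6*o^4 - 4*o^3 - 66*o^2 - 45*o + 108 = (o - 1)*(o^4 + 7*o^3 + 3*o^2 - 63*o - 108) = (o - 3)*(o - 1)*(o^3 + 10*o^2 + 33*o + 36) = (o - 3)*(o - 1)*(o + 4)*(o^2 + 6*o + 9) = (o - 3)*(o - 1)*(o + 3)*(o + 4)*(o + 3)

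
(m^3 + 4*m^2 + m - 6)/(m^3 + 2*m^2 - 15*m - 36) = (m^2 + m - 2)/(m^2 - m - 12)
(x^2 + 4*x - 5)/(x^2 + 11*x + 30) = (x - 1)/(x + 6)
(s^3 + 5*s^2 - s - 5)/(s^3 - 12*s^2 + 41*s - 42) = (s^3 + 5*s^2 - s - 5)/(s^3 - 12*s^2 + 41*s - 42)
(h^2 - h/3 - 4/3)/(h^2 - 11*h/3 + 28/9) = 3*(h + 1)/(3*h - 7)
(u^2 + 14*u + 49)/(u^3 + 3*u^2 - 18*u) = (u^2 + 14*u + 49)/(u*(u^2 + 3*u - 18))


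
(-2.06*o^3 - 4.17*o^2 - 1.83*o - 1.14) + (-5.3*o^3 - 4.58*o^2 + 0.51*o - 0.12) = -7.36*o^3 - 8.75*o^2 - 1.32*o - 1.26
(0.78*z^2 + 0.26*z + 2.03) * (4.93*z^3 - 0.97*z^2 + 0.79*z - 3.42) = 3.8454*z^5 + 0.5252*z^4 + 10.3719*z^3 - 4.4313*z^2 + 0.7145*z - 6.9426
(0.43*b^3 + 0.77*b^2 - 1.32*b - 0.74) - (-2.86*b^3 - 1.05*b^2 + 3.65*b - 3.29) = 3.29*b^3 + 1.82*b^2 - 4.97*b + 2.55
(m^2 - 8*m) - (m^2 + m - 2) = 2 - 9*m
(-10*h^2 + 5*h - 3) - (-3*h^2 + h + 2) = -7*h^2 + 4*h - 5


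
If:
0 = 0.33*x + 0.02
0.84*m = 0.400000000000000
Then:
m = 0.48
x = -0.06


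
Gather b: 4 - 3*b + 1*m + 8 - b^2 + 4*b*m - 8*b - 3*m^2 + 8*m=-b^2 + b*(4*m - 11) - 3*m^2 + 9*m + 12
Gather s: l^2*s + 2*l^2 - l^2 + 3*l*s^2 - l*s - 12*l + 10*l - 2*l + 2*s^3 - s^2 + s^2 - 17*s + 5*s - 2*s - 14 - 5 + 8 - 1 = l^2 + 3*l*s^2 - 4*l + 2*s^3 + s*(l^2 - l - 14) - 12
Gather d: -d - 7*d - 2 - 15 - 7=-8*d - 24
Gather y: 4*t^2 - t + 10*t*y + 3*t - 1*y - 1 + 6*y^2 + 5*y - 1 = 4*t^2 + 2*t + 6*y^2 + y*(10*t + 4) - 2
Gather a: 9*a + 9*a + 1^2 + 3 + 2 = 18*a + 6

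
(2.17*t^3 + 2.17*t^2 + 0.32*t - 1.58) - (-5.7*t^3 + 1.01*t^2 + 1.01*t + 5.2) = 7.87*t^3 + 1.16*t^2 - 0.69*t - 6.78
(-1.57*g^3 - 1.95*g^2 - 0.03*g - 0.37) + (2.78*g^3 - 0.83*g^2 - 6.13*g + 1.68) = 1.21*g^3 - 2.78*g^2 - 6.16*g + 1.31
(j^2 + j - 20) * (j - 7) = j^3 - 6*j^2 - 27*j + 140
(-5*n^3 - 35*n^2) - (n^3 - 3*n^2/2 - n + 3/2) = -6*n^3 - 67*n^2/2 + n - 3/2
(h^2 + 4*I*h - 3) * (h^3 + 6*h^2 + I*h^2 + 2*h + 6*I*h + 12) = h^5 + 6*h^4 + 5*I*h^4 - 5*h^3 + 30*I*h^3 - 30*h^2 + 5*I*h^2 - 6*h + 30*I*h - 36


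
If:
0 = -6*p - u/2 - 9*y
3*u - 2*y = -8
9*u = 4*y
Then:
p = -166/9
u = 16/3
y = 12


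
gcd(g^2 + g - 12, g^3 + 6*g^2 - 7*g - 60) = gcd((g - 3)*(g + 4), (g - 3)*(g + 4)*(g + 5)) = g^2 + g - 12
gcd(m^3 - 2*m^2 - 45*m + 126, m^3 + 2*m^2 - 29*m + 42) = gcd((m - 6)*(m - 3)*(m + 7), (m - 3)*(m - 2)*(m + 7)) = m^2 + 4*m - 21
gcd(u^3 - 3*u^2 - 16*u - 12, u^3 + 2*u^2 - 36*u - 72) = u^2 - 4*u - 12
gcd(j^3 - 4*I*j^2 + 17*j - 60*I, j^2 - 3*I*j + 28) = j + 4*I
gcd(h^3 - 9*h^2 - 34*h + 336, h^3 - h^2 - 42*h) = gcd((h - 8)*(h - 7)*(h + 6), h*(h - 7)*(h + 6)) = h^2 - h - 42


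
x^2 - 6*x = x*(x - 6)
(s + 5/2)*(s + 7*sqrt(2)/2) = s^2 + 5*s/2 + 7*sqrt(2)*s/2 + 35*sqrt(2)/4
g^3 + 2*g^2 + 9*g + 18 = (g + 2)*(g - 3*I)*(g + 3*I)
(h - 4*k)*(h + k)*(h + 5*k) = h^3 + 2*h^2*k - 19*h*k^2 - 20*k^3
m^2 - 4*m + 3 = (m - 3)*(m - 1)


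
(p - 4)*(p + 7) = p^2 + 3*p - 28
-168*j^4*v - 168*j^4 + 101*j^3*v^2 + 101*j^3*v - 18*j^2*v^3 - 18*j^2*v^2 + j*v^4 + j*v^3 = (-8*j + v)*(-7*j + v)*(-3*j + v)*(j*v + j)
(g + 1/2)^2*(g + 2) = g^3 + 3*g^2 + 9*g/4 + 1/2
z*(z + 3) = z^2 + 3*z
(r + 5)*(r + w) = r^2 + r*w + 5*r + 5*w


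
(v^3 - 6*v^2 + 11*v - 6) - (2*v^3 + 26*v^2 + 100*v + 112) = -v^3 - 32*v^2 - 89*v - 118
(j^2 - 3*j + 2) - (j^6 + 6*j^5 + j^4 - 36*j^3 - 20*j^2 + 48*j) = -j^6 - 6*j^5 - j^4 + 36*j^3 + 21*j^2 - 51*j + 2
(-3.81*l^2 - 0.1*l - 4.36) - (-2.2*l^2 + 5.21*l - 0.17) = -1.61*l^2 - 5.31*l - 4.19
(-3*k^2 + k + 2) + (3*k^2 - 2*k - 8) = -k - 6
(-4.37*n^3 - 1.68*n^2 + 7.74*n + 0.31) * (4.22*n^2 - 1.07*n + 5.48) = -18.4414*n^5 - 2.4137*n^4 + 10.5128*n^3 - 16.18*n^2 + 42.0835*n + 1.6988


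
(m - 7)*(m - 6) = m^2 - 13*m + 42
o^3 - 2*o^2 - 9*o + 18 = (o - 3)*(o - 2)*(o + 3)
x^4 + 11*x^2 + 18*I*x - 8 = (x - 4*I)*(x + I)^2*(x + 2*I)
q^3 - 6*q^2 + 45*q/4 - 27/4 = (q - 3)*(q - 3/2)^2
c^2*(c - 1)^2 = c^4 - 2*c^3 + c^2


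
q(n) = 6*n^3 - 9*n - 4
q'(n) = 18*n^2 - 9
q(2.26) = 44.92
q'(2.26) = 82.94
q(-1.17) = -3.08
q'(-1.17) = 15.64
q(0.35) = -6.89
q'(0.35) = -6.80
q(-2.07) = -38.59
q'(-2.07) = 68.13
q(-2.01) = -34.63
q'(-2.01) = 63.72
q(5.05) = 723.28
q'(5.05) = 450.04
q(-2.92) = -127.10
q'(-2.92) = 144.48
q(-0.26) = -1.77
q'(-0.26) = -7.78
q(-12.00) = -10264.00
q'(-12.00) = 2583.00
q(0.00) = -4.00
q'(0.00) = -9.00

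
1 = 1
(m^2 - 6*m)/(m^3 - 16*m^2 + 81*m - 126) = m/(m^2 - 10*m + 21)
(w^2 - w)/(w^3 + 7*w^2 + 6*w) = (w - 1)/(w^2 + 7*w + 6)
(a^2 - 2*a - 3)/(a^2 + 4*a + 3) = (a - 3)/(a + 3)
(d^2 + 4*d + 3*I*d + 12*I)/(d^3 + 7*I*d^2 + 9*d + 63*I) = (d + 4)/(d^2 + 4*I*d + 21)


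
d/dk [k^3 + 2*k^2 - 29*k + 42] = 3*k^2 + 4*k - 29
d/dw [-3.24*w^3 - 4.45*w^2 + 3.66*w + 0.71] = -9.72*w^2 - 8.9*w + 3.66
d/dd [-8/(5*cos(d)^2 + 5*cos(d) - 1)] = -40*(2*cos(d) + 1)*sin(d)/(5*cos(d)^2 + 5*cos(d) - 1)^2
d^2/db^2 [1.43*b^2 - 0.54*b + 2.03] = 2.86000000000000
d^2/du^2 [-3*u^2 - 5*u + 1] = -6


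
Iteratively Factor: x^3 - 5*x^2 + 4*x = (x - 1)*(x^2 - 4*x) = x*(x - 1)*(x - 4)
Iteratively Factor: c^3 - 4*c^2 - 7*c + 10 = (c - 1)*(c^2 - 3*c - 10) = (c - 5)*(c - 1)*(c + 2)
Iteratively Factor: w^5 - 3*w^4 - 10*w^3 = (w)*(w^4 - 3*w^3 - 10*w^2) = w*(w - 5)*(w^3 + 2*w^2) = w^2*(w - 5)*(w^2 + 2*w) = w^2*(w - 5)*(w + 2)*(w)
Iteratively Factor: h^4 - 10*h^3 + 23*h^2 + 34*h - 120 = (h - 5)*(h^3 - 5*h^2 - 2*h + 24) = (h - 5)*(h - 3)*(h^2 - 2*h - 8) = (h - 5)*(h - 4)*(h - 3)*(h + 2)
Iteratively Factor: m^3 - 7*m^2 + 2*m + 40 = (m + 2)*(m^2 - 9*m + 20) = (m - 5)*(m + 2)*(m - 4)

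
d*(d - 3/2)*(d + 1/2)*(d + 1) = d^4 - 7*d^2/4 - 3*d/4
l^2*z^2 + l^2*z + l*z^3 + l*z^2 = z*(l + z)*(l*z + l)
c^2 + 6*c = c*(c + 6)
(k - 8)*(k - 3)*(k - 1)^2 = k^4 - 13*k^3 + 47*k^2 - 59*k + 24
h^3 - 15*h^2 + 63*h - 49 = (h - 7)^2*(h - 1)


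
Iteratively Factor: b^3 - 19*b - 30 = (b - 5)*(b^2 + 5*b + 6) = (b - 5)*(b + 3)*(b + 2)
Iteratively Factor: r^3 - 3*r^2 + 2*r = (r - 2)*(r^2 - r) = r*(r - 2)*(r - 1)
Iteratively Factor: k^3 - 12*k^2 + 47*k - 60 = (k - 4)*(k^2 - 8*k + 15) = (k - 4)*(k - 3)*(k - 5)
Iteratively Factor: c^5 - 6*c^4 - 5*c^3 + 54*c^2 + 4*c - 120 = (c - 2)*(c^4 - 4*c^3 - 13*c^2 + 28*c + 60) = (c - 2)*(c + 2)*(c^3 - 6*c^2 - c + 30) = (c - 2)*(c + 2)^2*(c^2 - 8*c + 15) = (c - 3)*(c - 2)*(c + 2)^2*(c - 5)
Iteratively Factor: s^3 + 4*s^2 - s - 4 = (s + 4)*(s^2 - 1) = (s + 1)*(s + 4)*(s - 1)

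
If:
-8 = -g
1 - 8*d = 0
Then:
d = 1/8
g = 8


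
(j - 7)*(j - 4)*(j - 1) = j^3 - 12*j^2 + 39*j - 28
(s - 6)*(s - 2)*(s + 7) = s^3 - s^2 - 44*s + 84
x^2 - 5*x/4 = x*(x - 5/4)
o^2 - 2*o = o*(o - 2)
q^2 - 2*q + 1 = (q - 1)^2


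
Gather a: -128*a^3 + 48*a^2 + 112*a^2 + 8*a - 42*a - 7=-128*a^3 + 160*a^2 - 34*a - 7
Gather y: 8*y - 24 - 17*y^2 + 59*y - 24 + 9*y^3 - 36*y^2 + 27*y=9*y^3 - 53*y^2 + 94*y - 48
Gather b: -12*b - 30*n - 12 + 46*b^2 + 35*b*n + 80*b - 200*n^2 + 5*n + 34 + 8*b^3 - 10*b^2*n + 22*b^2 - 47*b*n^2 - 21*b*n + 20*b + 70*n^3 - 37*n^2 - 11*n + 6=8*b^3 + b^2*(68 - 10*n) + b*(-47*n^2 + 14*n + 88) + 70*n^3 - 237*n^2 - 36*n + 28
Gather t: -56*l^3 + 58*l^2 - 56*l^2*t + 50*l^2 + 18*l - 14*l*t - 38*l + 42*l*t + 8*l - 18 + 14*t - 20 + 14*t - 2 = -56*l^3 + 108*l^2 - 12*l + t*(-56*l^2 + 28*l + 28) - 40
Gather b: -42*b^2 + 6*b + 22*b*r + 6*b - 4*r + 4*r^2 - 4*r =-42*b^2 + b*(22*r + 12) + 4*r^2 - 8*r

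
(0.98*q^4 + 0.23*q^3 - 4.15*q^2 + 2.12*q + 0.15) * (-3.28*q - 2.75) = -3.2144*q^5 - 3.4494*q^4 + 12.9795*q^3 + 4.4589*q^2 - 6.322*q - 0.4125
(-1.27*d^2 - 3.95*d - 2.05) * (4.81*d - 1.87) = -6.1087*d^3 - 16.6246*d^2 - 2.474*d + 3.8335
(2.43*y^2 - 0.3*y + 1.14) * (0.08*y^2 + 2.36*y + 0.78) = 0.1944*y^4 + 5.7108*y^3 + 1.2786*y^2 + 2.4564*y + 0.8892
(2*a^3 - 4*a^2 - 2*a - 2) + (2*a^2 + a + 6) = 2*a^3 - 2*a^2 - a + 4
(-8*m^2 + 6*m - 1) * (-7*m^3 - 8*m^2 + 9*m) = 56*m^5 + 22*m^4 - 113*m^3 + 62*m^2 - 9*m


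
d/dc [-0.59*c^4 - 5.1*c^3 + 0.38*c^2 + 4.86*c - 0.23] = -2.36*c^3 - 15.3*c^2 + 0.76*c + 4.86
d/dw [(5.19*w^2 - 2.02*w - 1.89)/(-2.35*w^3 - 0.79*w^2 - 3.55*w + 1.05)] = (12.1965*w^4 - 9.494*w^3 - 33.3448*w^2 + 7.9128*w - 8.8305)/(5.5225*w^6 + 3.713*w^5 + 17.3091*w^4 + 0.673999999999999*w^3 + 10.9435*w^2 - 7.455*w + 1.1025)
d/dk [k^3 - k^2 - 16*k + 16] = 3*k^2 - 2*k - 16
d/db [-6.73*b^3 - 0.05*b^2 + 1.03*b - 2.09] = -20.19*b^2 - 0.1*b + 1.03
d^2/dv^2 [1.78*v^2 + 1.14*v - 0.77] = 3.56000000000000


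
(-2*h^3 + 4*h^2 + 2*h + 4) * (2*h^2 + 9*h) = -4*h^5 - 10*h^4 + 40*h^3 + 26*h^2 + 36*h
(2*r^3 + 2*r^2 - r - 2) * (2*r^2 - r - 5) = 4*r^5 + 2*r^4 - 14*r^3 - 13*r^2 + 7*r + 10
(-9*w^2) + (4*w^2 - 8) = -5*w^2 - 8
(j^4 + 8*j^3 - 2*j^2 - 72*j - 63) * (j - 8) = j^5 - 66*j^3 - 56*j^2 + 513*j + 504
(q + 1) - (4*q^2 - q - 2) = -4*q^2 + 2*q + 3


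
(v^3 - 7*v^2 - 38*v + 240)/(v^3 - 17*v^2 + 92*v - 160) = (v + 6)/(v - 4)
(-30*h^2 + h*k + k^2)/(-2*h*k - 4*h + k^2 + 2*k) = (30*h^2 - h*k - k^2)/(2*h*k + 4*h - k^2 - 2*k)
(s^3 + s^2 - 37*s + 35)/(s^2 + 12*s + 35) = (s^2 - 6*s + 5)/(s + 5)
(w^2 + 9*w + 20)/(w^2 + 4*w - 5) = (w + 4)/(w - 1)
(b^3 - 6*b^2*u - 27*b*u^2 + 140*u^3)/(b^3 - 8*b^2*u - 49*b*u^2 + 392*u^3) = (-b^2 - b*u + 20*u^2)/(-b^2 + b*u + 56*u^2)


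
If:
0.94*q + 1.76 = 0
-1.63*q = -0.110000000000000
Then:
No Solution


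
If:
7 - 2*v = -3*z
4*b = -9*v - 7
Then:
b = -27*z/8 - 77/8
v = 3*z/2 + 7/2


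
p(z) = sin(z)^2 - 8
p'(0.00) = 0.00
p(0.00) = -8.00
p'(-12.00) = 0.91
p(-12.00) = -7.71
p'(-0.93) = -0.96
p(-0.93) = -7.36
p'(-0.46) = -0.80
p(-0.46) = -7.80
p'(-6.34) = -0.11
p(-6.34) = -8.00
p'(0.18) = 0.35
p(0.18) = -7.97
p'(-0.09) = -0.18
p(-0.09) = -7.99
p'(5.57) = -0.99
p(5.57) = -7.57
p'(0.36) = 0.66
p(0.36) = -7.88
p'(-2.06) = 0.83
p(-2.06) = -7.22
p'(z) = 2*sin(z)*cos(z)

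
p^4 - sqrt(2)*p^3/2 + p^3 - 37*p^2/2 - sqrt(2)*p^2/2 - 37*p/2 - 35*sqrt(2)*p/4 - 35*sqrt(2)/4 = (p + 1)*(p - 7*sqrt(2)/2)*(p + sqrt(2)/2)*(p + 5*sqrt(2)/2)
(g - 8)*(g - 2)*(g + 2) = g^3 - 8*g^2 - 4*g + 32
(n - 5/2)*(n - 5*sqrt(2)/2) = n^2 - 5*sqrt(2)*n/2 - 5*n/2 + 25*sqrt(2)/4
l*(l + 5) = l^2 + 5*l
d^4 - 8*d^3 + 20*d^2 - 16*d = d*(d - 4)*(d - 2)^2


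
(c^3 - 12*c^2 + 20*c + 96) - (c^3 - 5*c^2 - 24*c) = -7*c^2 + 44*c + 96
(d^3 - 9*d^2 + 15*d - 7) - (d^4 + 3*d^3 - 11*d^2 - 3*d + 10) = -d^4 - 2*d^3 + 2*d^2 + 18*d - 17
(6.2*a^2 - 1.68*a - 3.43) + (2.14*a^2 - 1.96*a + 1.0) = 8.34*a^2 - 3.64*a - 2.43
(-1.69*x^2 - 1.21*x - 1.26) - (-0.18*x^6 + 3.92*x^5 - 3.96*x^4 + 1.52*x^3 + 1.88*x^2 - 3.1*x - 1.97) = 0.18*x^6 - 3.92*x^5 + 3.96*x^4 - 1.52*x^3 - 3.57*x^2 + 1.89*x + 0.71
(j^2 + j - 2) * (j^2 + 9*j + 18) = j^4 + 10*j^3 + 25*j^2 - 36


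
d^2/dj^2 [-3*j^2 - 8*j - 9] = -6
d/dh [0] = 0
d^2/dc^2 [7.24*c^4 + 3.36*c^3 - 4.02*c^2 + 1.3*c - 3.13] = 86.88*c^2 + 20.16*c - 8.04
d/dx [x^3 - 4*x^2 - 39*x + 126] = 3*x^2 - 8*x - 39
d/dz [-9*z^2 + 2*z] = 2 - 18*z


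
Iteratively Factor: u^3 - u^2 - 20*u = (u)*(u^2 - u - 20) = u*(u - 5)*(u + 4)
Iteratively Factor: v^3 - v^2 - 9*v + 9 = (v - 3)*(v^2 + 2*v - 3) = (v - 3)*(v + 3)*(v - 1)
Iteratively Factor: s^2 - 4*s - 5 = (s + 1)*(s - 5)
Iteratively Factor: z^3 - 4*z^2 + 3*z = (z - 1)*(z^2 - 3*z) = z*(z - 1)*(z - 3)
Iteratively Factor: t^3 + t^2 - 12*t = (t + 4)*(t^2 - 3*t) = (t - 3)*(t + 4)*(t)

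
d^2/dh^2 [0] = 0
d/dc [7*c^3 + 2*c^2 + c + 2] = 21*c^2 + 4*c + 1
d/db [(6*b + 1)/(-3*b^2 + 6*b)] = 2*(3*b^2 + b - 1)/(3*b^2*(b^2 - 4*b + 4))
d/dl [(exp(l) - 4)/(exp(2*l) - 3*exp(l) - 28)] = (-(exp(l) - 4)*(2*exp(l) - 3) + exp(2*l) - 3*exp(l) - 28)*exp(l)/(-exp(2*l) + 3*exp(l) + 28)^2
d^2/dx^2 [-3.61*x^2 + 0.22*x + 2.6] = -7.22000000000000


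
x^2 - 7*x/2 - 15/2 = (x - 5)*(x + 3/2)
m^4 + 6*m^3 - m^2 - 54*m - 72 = (m - 3)*(m + 2)*(m + 3)*(m + 4)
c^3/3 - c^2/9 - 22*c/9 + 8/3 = (c/3 + 1)*(c - 2)*(c - 4/3)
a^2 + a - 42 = (a - 6)*(a + 7)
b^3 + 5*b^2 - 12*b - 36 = (b - 3)*(b + 2)*(b + 6)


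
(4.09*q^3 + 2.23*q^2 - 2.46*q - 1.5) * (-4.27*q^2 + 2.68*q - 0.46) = -17.4643*q^5 + 1.4391*q^4 + 14.5992*q^3 - 1.2136*q^2 - 2.8884*q + 0.69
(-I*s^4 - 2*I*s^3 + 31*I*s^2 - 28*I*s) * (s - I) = -I*s^5 - s^4 - 2*I*s^4 - 2*s^3 + 31*I*s^3 + 31*s^2 - 28*I*s^2 - 28*s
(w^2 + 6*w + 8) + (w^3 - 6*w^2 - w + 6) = w^3 - 5*w^2 + 5*w + 14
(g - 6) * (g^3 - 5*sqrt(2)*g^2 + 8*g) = g^4 - 5*sqrt(2)*g^3 - 6*g^3 + 8*g^2 + 30*sqrt(2)*g^2 - 48*g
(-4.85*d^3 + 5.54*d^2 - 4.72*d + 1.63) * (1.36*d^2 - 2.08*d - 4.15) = -6.596*d^5 + 17.6224*d^4 + 2.1851*d^3 - 10.9566*d^2 + 16.1976*d - 6.7645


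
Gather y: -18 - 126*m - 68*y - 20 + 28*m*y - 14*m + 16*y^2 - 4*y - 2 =-140*m + 16*y^2 + y*(28*m - 72) - 40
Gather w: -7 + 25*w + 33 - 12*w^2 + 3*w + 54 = -12*w^2 + 28*w + 80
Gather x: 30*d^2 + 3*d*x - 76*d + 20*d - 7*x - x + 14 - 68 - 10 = 30*d^2 - 56*d + x*(3*d - 8) - 64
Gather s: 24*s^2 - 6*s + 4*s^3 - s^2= 4*s^3 + 23*s^2 - 6*s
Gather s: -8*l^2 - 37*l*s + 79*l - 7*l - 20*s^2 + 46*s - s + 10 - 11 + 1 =-8*l^2 + 72*l - 20*s^2 + s*(45 - 37*l)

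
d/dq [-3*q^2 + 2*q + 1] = 2 - 6*q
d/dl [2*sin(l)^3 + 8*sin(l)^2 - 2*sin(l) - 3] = 2*(3*sin(l)^2 + 8*sin(l) - 1)*cos(l)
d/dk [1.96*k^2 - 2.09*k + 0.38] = 3.92*k - 2.09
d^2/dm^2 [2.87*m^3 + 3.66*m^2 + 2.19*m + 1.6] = 17.22*m + 7.32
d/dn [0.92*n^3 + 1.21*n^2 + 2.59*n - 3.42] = 2.76*n^2 + 2.42*n + 2.59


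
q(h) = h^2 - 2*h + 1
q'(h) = 2*h - 2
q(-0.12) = 1.25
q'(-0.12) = -2.24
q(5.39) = 19.27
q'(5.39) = 8.78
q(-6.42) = 55.06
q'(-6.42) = -14.84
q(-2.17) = 10.05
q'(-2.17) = -6.34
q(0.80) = 0.04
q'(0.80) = -0.40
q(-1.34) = 5.48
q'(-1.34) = -4.68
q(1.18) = 0.03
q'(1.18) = 0.36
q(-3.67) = 21.81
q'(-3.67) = -9.34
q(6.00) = 25.00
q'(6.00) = 10.00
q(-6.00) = 49.00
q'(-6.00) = -14.00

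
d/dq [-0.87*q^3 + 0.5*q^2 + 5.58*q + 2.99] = -2.61*q^2 + 1.0*q + 5.58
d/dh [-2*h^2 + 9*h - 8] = 9 - 4*h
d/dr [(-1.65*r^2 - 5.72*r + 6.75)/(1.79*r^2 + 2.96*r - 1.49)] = (5.3548*r^2 - 19.248*r - 11.4572)/(3.2041*r^4 + 10.5968*r^3 + 3.4274*r^2 - 8.8208*r + 2.2201)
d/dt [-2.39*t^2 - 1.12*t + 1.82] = -4.78*t - 1.12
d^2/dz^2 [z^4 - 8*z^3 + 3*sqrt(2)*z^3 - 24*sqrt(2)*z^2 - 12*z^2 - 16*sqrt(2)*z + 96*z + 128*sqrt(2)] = 12*z^2 - 48*z + 18*sqrt(2)*z - 48*sqrt(2) - 24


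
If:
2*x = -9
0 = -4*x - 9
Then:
No Solution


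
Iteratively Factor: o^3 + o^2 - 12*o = (o - 3)*(o^2 + 4*o) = (o - 3)*(o + 4)*(o)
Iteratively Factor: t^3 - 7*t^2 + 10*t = (t)*(t^2 - 7*t + 10) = t*(t - 2)*(t - 5)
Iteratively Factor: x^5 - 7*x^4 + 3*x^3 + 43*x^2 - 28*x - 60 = (x + 2)*(x^4 - 9*x^3 + 21*x^2 + x - 30) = (x - 2)*(x + 2)*(x^3 - 7*x^2 + 7*x + 15) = (x - 5)*(x - 2)*(x + 2)*(x^2 - 2*x - 3) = (x - 5)*(x - 3)*(x - 2)*(x + 2)*(x + 1)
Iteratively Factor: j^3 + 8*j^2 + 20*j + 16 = (j + 2)*(j^2 + 6*j + 8) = (j + 2)*(j + 4)*(j + 2)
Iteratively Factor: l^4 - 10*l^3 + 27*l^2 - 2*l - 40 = (l - 5)*(l^3 - 5*l^2 + 2*l + 8) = (l - 5)*(l - 2)*(l^2 - 3*l - 4) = (l - 5)*(l - 2)*(l + 1)*(l - 4)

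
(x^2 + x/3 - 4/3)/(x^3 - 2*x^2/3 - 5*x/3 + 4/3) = 1/(x - 1)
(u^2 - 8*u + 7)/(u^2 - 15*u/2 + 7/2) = 2*(u - 1)/(2*u - 1)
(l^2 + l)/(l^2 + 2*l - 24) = l*(l + 1)/(l^2 + 2*l - 24)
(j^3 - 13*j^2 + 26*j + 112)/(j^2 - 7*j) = j - 6 - 16/j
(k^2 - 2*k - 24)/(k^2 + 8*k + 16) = (k - 6)/(k + 4)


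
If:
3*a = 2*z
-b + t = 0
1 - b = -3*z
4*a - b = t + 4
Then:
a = -6/5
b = -22/5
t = -22/5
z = -9/5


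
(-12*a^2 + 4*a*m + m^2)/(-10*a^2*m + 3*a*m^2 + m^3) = (6*a + m)/(m*(5*a + m))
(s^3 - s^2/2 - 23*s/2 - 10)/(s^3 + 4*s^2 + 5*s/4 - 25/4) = 2*(s^2 - 3*s - 4)/(2*s^2 + 3*s - 5)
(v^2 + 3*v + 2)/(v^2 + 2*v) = (v + 1)/v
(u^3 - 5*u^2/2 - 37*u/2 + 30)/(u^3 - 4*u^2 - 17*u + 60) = (u - 3/2)/(u - 3)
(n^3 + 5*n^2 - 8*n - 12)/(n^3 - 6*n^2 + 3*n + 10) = (n + 6)/(n - 5)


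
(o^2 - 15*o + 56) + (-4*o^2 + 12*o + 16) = -3*o^2 - 3*o + 72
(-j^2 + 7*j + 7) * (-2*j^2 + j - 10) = 2*j^4 - 15*j^3 + 3*j^2 - 63*j - 70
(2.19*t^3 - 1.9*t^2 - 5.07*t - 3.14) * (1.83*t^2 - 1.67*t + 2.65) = 4.0077*t^5 - 7.1343*t^4 - 0.301600000000001*t^3 - 2.3143*t^2 - 8.1917*t - 8.321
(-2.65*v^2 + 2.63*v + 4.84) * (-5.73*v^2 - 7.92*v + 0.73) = 15.1845*v^4 + 5.9181*v^3 - 50.4973*v^2 - 36.4129*v + 3.5332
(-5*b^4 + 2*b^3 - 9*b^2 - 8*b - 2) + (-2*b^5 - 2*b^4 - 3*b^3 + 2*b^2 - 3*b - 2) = -2*b^5 - 7*b^4 - b^3 - 7*b^2 - 11*b - 4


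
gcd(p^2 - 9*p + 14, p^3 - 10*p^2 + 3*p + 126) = p - 7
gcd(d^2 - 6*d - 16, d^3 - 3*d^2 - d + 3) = 1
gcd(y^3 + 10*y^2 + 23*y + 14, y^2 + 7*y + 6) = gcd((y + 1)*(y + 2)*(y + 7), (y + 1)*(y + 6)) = y + 1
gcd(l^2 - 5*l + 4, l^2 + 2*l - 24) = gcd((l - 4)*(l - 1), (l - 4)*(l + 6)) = l - 4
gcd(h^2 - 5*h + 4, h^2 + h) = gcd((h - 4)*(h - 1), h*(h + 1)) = 1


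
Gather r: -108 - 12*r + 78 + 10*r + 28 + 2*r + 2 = 0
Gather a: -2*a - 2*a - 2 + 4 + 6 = 8 - 4*a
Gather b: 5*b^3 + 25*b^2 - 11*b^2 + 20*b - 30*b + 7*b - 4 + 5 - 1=5*b^3 + 14*b^2 - 3*b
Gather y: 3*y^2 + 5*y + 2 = 3*y^2 + 5*y + 2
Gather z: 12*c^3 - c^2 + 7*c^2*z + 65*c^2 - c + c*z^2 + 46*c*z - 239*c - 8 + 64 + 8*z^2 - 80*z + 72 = 12*c^3 + 64*c^2 - 240*c + z^2*(c + 8) + z*(7*c^2 + 46*c - 80) + 128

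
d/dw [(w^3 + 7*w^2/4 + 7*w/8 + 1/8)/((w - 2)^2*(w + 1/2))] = 3*(-7*w - 4)/(4*(w^3 - 6*w^2 + 12*w - 8))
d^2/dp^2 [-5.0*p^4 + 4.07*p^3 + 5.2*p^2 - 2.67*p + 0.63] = -60.0*p^2 + 24.42*p + 10.4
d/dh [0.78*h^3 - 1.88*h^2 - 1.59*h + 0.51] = 2.34*h^2 - 3.76*h - 1.59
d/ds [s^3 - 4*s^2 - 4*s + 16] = 3*s^2 - 8*s - 4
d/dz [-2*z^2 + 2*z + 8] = 2 - 4*z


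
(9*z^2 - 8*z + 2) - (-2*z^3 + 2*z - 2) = 2*z^3 + 9*z^2 - 10*z + 4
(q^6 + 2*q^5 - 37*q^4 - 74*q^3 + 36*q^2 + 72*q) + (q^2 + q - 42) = q^6 + 2*q^5 - 37*q^4 - 74*q^3 + 37*q^2 + 73*q - 42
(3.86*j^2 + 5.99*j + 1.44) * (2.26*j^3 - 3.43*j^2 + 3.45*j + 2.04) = 8.7236*j^5 + 0.297599999999999*j^4 - 3.9743*j^3 + 23.6007*j^2 + 17.1876*j + 2.9376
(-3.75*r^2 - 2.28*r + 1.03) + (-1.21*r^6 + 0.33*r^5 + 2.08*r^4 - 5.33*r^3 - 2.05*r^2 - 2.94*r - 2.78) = -1.21*r^6 + 0.33*r^5 + 2.08*r^4 - 5.33*r^3 - 5.8*r^2 - 5.22*r - 1.75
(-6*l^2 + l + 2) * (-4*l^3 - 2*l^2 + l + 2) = 24*l^5 + 8*l^4 - 16*l^3 - 15*l^2 + 4*l + 4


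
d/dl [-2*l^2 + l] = 1 - 4*l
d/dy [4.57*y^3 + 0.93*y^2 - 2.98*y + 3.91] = 13.71*y^2 + 1.86*y - 2.98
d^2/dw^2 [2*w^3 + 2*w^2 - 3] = 12*w + 4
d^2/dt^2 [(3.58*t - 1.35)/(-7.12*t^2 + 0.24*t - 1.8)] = (-(3.58*t - 1.35)*(14.24*t - 0.24)*(28.48*t - 0.48) + (152.9376*t - 20.9424)*(7.12*t^2 - 0.24*t + 1.8))/(7.12*t^2 - 0.24*t + 1.8)^3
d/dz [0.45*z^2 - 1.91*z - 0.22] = 0.9*z - 1.91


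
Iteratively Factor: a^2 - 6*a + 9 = (a - 3)*(a - 3)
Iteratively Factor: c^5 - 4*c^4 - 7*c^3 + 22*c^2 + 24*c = (c)*(c^4 - 4*c^3 - 7*c^2 + 22*c + 24) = c*(c - 3)*(c^3 - c^2 - 10*c - 8) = c*(c - 3)*(c + 1)*(c^2 - 2*c - 8) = c*(c - 3)*(c + 1)*(c + 2)*(c - 4)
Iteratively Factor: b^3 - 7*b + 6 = (b + 3)*(b^2 - 3*b + 2) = (b - 2)*(b + 3)*(b - 1)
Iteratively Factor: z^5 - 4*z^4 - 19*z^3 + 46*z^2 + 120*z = (z + 2)*(z^4 - 6*z^3 - 7*z^2 + 60*z) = (z - 4)*(z + 2)*(z^3 - 2*z^2 - 15*z) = z*(z - 4)*(z + 2)*(z^2 - 2*z - 15) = z*(z - 4)*(z + 2)*(z + 3)*(z - 5)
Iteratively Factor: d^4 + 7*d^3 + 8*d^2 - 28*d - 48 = (d + 2)*(d^3 + 5*d^2 - 2*d - 24) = (d + 2)*(d + 4)*(d^2 + d - 6) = (d - 2)*(d + 2)*(d + 4)*(d + 3)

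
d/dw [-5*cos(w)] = 5*sin(w)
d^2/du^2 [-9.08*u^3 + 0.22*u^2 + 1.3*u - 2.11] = 0.44 - 54.48*u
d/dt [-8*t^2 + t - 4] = 1 - 16*t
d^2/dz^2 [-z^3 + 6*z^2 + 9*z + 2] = 12 - 6*z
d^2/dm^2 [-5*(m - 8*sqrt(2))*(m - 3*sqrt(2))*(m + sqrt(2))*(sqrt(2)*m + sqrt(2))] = -60*sqrt(2)*m^2 - 30*sqrt(2)*m + 600*m - 260*sqrt(2) + 200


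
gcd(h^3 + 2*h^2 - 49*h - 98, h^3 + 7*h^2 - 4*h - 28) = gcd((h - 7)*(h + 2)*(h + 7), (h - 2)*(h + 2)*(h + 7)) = h^2 + 9*h + 14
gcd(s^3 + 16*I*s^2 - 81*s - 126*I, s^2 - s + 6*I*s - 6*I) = s + 6*I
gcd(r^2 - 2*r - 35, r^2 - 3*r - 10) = 1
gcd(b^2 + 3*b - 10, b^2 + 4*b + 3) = 1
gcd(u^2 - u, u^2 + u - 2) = u - 1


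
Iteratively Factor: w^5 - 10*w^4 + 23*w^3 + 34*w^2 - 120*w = (w - 5)*(w^4 - 5*w^3 - 2*w^2 + 24*w) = w*(w - 5)*(w^3 - 5*w^2 - 2*w + 24) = w*(w - 5)*(w - 3)*(w^2 - 2*w - 8) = w*(w - 5)*(w - 3)*(w + 2)*(w - 4)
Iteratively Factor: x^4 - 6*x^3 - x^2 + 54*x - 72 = (x - 4)*(x^3 - 2*x^2 - 9*x + 18) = (x - 4)*(x + 3)*(x^2 - 5*x + 6) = (x - 4)*(x - 3)*(x + 3)*(x - 2)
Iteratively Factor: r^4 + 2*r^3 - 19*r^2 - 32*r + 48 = (r + 4)*(r^3 - 2*r^2 - 11*r + 12) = (r + 3)*(r + 4)*(r^2 - 5*r + 4) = (r - 4)*(r + 3)*(r + 4)*(r - 1)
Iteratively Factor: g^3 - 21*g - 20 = (g - 5)*(g^2 + 5*g + 4) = (g - 5)*(g + 1)*(g + 4)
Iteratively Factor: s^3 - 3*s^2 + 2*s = (s - 2)*(s^2 - s) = s*(s - 2)*(s - 1)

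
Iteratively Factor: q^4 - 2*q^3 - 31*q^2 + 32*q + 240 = (q - 4)*(q^3 + 2*q^2 - 23*q - 60) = (q - 4)*(q + 4)*(q^2 - 2*q - 15) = (q - 5)*(q - 4)*(q + 4)*(q + 3)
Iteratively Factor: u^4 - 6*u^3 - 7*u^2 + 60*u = (u - 5)*(u^3 - u^2 - 12*u) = (u - 5)*(u - 4)*(u^2 + 3*u) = u*(u - 5)*(u - 4)*(u + 3)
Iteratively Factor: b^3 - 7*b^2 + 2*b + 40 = (b - 5)*(b^2 - 2*b - 8) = (b - 5)*(b - 4)*(b + 2)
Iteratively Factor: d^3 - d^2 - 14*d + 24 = (d - 3)*(d^2 + 2*d - 8) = (d - 3)*(d + 4)*(d - 2)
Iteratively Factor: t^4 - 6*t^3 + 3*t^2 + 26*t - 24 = (t - 1)*(t^3 - 5*t^2 - 2*t + 24) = (t - 3)*(t - 1)*(t^2 - 2*t - 8) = (t - 4)*(t - 3)*(t - 1)*(t + 2)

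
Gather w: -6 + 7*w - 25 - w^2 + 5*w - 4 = -w^2 + 12*w - 35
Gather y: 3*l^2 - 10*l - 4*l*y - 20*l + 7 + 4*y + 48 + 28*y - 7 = 3*l^2 - 30*l + y*(32 - 4*l) + 48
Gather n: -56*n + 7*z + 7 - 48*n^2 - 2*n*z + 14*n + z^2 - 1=-48*n^2 + n*(-2*z - 42) + z^2 + 7*z + 6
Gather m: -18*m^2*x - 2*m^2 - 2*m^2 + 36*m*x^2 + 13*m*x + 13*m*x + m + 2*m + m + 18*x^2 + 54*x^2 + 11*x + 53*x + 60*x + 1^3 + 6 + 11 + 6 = m^2*(-18*x - 4) + m*(36*x^2 + 26*x + 4) + 72*x^2 + 124*x + 24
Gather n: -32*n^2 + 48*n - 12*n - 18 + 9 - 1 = -32*n^2 + 36*n - 10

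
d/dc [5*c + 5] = 5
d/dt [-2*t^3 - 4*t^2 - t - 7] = -6*t^2 - 8*t - 1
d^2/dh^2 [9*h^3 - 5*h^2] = 54*h - 10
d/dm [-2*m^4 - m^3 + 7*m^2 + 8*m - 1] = -8*m^3 - 3*m^2 + 14*m + 8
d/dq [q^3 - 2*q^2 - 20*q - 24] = 3*q^2 - 4*q - 20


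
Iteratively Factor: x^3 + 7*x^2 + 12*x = (x + 3)*(x^2 + 4*x) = (x + 3)*(x + 4)*(x)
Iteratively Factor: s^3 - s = (s)*(s^2 - 1) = s*(s - 1)*(s + 1)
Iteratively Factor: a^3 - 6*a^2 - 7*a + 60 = (a - 5)*(a^2 - a - 12) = (a - 5)*(a + 3)*(a - 4)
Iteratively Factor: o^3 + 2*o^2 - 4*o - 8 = (o + 2)*(o^2 - 4) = (o - 2)*(o + 2)*(o + 2)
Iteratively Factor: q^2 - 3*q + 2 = (q - 2)*(q - 1)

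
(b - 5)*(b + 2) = b^2 - 3*b - 10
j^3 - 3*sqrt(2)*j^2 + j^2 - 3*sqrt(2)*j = j*(j + 1)*(j - 3*sqrt(2))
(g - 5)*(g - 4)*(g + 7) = g^3 - 2*g^2 - 43*g + 140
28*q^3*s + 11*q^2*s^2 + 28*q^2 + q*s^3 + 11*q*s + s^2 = (4*q + s)*(7*q + s)*(q*s + 1)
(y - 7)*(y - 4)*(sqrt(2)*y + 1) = sqrt(2)*y^3 - 11*sqrt(2)*y^2 + y^2 - 11*y + 28*sqrt(2)*y + 28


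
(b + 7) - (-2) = b + 9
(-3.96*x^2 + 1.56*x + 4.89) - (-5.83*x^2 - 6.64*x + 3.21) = 1.87*x^2 + 8.2*x + 1.68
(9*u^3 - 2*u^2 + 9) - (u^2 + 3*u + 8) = 9*u^3 - 3*u^2 - 3*u + 1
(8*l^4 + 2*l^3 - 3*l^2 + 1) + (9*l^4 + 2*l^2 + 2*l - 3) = 17*l^4 + 2*l^3 - l^2 + 2*l - 2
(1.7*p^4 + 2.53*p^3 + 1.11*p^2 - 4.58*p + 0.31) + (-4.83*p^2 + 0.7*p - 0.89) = 1.7*p^4 + 2.53*p^3 - 3.72*p^2 - 3.88*p - 0.58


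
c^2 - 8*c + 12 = (c - 6)*(c - 2)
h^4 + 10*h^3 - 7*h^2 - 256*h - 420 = (h - 5)*(h + 2)*(h + 6)*(h + 7)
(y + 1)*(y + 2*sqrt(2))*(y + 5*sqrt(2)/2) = y^3 + y^2 + 9*sqrt(2)*y^2/2 + 9*sqrt(2)*y/2 + 10*y + 10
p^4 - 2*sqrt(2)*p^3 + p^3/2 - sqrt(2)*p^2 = p^2*(p + 1/2)*(p - 2*sqrt(2))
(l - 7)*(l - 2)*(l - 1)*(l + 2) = l^4 - 8*l^3 + 3*l^2 + 32*l - 28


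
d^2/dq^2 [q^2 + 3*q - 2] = 2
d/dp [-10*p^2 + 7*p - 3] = 7 - 20*p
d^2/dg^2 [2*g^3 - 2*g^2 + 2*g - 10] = 12*g - 4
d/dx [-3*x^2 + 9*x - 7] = 9 - 6*x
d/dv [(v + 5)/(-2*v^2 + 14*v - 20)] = (-v^2 + 7*v + (v + 5)*(2*v - 7) - 10)/(2*(v^2 - 7*v + 10)^2)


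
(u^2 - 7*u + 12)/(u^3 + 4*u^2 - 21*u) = (u - 4)/(u*(u + 7))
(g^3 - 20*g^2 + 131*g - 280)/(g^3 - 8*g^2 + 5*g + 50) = (g^2 - 15*g + 56)/(g^2 - 3*g - 10)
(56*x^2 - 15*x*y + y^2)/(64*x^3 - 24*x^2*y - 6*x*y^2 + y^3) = (7*x - y)/(8*x^2 - 2*x*y - y^2)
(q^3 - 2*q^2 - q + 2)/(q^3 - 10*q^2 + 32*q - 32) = (q^2 - 1)/(q^2 - 8*q + 16)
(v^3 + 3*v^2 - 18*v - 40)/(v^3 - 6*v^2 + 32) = (v + 5)/(v - 4)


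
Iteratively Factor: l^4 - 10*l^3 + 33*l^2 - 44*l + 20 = (l - 1)*(l^3 - 9*l^2 + 24*l - 20) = (l - 2)*(l - 1)*(l^2 - 7*l + 10) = (l - 5)*(l - 2)*(l - 1)*(l - 2)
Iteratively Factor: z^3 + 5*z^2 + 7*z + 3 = (z + 1)*(z^2 + 4*z + 3) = (z + 1)*(z + 3)*(z + 1)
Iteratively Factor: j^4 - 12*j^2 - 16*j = (j)*(j^3 - 12*j - 16) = j*(j + 2)*(j^2 - 2*j - 8) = j*(j + 2)^2*(j - 4)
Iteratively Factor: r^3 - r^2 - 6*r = (r)*(r^2 - r - 6) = r*(r + 2)*(r - 3)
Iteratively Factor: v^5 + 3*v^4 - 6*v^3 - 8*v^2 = (v + 4)*(v^4 - v^3 - 2*v^2) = (v + 1)*(v + 4)*(v^3 - 2*v^2) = v*(v + 1)*(v + 4)*(v^2 - 2*v) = v^2*(v + 1)*(v + 4)*(v - 2)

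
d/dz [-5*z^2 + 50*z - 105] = 50 - 10*z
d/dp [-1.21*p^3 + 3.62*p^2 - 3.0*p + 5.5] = -3.63*p^2 + 7.24*p - 3.0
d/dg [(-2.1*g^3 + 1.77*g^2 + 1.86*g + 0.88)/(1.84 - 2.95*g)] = (12.39*g^3 - 16.8135*g^2 + 6.5136*g + 6.0184)/(8.7025*g^2 - 10.856*g + 3.3856)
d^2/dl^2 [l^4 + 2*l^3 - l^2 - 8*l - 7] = 12*l^2 + 12*l - 2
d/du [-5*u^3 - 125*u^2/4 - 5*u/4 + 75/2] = -15*u^2 - 125*u/2 - 5/4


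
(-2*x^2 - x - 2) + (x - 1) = -2*x^2 - 3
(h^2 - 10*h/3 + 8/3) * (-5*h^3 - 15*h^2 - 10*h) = -5*h^5 + 5*h^4/3 + 80*h^3/3 - 20*h^2/3 - 80*h/3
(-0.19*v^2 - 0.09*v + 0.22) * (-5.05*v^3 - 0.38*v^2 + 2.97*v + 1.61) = 0.9595*v^5 + 0.5267*v^4 - 1.6411*v^3 - 0.6568*v^2 + 0.5085*v + 0.3542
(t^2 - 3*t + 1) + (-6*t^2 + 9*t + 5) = -5*t^2 + 6*t + 6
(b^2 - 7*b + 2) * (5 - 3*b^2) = -3*b^4 + 21*b^3 - b^2 - 35*b + 10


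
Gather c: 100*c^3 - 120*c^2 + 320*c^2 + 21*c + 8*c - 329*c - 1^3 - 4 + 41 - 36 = 100*c^3 + 200*c^2 - 300*c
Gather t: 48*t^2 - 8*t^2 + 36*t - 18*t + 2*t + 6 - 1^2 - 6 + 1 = 40*t^2 + 20*t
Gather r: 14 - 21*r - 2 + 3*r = 12 - 18*r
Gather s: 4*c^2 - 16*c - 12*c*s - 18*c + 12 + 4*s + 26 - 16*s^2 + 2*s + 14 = 4*c^2 - 34*c - 16*s^2 + s*(6 - 12*c) + 52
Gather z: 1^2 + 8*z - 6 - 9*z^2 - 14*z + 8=-9*z^2 - 6*z + 3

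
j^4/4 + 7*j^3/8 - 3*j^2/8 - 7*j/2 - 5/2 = (j/4 + 1/4)*(j - 2)*(j + 2)*(j + 5/2)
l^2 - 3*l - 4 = (l - 4)*(l + 1)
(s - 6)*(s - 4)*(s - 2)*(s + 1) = s^4 - 11*s^3 + 32*s^2 - 4*s - 48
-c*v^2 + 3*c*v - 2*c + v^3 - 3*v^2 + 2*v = (-c + v)*(v - 2)*(v - 1)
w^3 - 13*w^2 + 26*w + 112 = (w - 8)*(w - 7)*(w + 2)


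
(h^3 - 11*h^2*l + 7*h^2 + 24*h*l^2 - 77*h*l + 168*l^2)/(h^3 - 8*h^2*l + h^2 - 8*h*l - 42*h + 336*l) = (h - 3*l)/(h - 6)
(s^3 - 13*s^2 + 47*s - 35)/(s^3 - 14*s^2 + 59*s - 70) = (s - 1)/(s - 2)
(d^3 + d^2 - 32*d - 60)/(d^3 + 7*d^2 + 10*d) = (d - 6)/d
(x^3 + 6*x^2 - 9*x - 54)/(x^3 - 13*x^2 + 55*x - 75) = (x^2 + 9*x + 18)/(x^2 - 10*x + 25)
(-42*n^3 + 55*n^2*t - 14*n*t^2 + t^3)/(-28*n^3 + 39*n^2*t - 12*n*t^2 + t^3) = (-6*n + t)/(-4*n + t)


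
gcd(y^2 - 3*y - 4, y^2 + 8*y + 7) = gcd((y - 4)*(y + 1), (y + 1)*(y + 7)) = y + 1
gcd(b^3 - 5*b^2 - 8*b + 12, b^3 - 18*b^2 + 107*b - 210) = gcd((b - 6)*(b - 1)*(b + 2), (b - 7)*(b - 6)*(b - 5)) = b - 6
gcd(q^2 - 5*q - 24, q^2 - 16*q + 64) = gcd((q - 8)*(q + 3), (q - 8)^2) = q - 8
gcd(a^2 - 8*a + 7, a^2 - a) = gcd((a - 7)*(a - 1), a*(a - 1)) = a - 1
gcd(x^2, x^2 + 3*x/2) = x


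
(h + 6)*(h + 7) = h^2 + 13*h + 42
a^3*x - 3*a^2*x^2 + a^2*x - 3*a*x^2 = a*(a - 3*x)*(a*x + x)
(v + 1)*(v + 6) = v^2 + 7*v + 6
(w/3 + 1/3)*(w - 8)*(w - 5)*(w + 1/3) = w^4/3 - 35*w^3/9 + 23*w^2/3 + 49*w/3 + 40/9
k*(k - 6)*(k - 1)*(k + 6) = k^4 - k^3 - 36*k^2 + 36*k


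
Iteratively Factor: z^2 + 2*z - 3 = (z - 1)*(z + 3)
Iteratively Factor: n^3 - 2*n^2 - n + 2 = (n - 2)*(n^2 - 1) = (n - 2)*(n - 1)*(n + 1)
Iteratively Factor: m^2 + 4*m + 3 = (m + 1)*(m + 3)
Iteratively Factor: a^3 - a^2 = (a)*(a^2 - a) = a*(a - 1)*(a)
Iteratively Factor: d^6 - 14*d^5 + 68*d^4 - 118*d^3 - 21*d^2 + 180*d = (d - 5)*(d^5 - 9*d^4 + 23*d^3 - 3*d^2 - 36*d) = (d - 5)*(d - 3)*(d^4 - 6*d^3 + 5*d^2 + 12*d) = (d - 5)*(d - 3)^2*(d^3 - 3*d^2 - 4*d) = (d - 5)*(d - 4)*(d - 3)^2*(d^2 + d) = d*(d - 5)*(d - 4)*(d - 3)^2*(d + 1)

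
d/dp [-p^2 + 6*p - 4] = 6 - 2*p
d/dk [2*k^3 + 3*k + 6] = 6*k^2 + 3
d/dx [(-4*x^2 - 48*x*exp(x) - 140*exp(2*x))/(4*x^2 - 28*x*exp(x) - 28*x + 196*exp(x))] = (-(x^2 + 12*x*exp(x) + 35*exp(2*x))*(7*x*exp(x) - 2*x - 42*exp(x) + 7) + 2*(x^2 - 7*x*exp(x) - 7*x + 49*exp(x))*(-6*x*exp(x) - x - 35*exp(2*x) - 6*exp(x)))/(x^2 - 7*x*exp(x) - 7*x + 49*exp(x))^2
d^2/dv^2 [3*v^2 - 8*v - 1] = 6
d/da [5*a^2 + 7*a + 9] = 10*a + 7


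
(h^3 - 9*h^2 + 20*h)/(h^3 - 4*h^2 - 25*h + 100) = h/(h + 5)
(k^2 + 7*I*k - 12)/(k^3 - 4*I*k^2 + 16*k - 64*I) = (k + 3*I)/(k^2 - 8*I*k - 16)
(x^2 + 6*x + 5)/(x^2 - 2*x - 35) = (x + 1)/(x - 7)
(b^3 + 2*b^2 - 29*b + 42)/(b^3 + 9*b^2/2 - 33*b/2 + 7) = 2*(b - 3)/(2*b - 1)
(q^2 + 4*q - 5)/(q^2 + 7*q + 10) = (q - 1)/(q + 2)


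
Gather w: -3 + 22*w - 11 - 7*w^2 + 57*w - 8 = -7*w^2 + 79*w - 22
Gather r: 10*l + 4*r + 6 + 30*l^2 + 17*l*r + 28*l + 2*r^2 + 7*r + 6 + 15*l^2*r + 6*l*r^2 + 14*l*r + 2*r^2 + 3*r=30*l^2 + 38*l + r^2*(6*l + 4) + r*(15*l^2 + 31*l + 14) + 12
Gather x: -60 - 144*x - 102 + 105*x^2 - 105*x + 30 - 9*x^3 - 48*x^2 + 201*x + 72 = -9*x^3 + 57*x^2 - 48*x - 60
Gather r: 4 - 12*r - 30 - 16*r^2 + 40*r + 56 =-16*r^2 + 28*r + 30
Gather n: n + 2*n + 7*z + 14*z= 3*n + 21*z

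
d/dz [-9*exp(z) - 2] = -9*exp(z)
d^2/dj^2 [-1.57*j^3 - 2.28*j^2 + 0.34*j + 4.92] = -9.42*j - 4.56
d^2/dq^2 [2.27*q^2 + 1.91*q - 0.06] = 4.54000000000000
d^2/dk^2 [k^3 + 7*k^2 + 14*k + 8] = 6*k + 14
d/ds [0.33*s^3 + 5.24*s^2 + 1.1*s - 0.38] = 0.99*s^2 + 10.48*s + 1.1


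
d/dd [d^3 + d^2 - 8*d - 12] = 3*d^2 + 2*d - 8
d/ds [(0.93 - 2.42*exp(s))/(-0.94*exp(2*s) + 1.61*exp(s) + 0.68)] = (-2.2748*exp(2*s) + 1.7484*exp(s) - 3.1429)*exp(s)/(0.8836*exp(4*s) - 3.0268*exp(3*s) + 1.3137*exp(2*s) + 2.1896*exp(s) + 0.4624)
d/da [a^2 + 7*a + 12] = 2*a + 7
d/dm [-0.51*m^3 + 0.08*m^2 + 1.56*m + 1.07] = -1.53*m^2 + 0.16*m + 1.56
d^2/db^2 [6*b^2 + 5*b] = 12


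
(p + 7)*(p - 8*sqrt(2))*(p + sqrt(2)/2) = p^3 - 15*sqrt(2)*p^2/2 + 7*p^2 - 105*sqrt(2)*p/2 - 8*p - 56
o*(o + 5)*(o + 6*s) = o^3 + 6*o^2*s + 5*o^2 + 30*o*s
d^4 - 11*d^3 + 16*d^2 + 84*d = d*(d - 7)*(d - 6)*(d + 2)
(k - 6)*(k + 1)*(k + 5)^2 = k^4 + 5*k^3 - 31*k^2 - 185*k - 150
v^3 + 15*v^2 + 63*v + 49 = (v + 1)*(v + 7)^2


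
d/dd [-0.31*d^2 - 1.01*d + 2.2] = -0.62*d - 1.01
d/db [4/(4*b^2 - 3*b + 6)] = 4*(3 - 8*b)/(4*b^2 - 3*b + 6)^2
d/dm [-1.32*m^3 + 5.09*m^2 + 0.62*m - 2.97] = -3.96*m^2 + 10.18*m + 0.62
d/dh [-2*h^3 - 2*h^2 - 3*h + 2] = -6*h^2 - 4*h - 3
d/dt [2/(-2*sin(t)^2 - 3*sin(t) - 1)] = 2*(4*sin(t) + 3)*cos(t)/(2*sin(t)^2 + 3*sin(t) + 1)^2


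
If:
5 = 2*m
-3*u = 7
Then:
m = 5/2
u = -7/3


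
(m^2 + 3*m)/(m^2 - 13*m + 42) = m*(m + 3)/(m^2 - 13*m + 42)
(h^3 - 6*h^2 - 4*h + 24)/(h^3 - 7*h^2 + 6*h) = (h^2 - 4)/(h*(h - 1))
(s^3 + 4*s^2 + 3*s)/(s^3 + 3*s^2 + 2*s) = (s + 3)/(s + 2)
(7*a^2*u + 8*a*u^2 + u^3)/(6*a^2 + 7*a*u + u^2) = u*(7*a + u)/(6*a + u)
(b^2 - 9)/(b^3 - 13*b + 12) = (b + 3)/(b^2 + 3*b - 4)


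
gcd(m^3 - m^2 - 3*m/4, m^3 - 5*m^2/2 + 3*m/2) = m^2 - 3*m/2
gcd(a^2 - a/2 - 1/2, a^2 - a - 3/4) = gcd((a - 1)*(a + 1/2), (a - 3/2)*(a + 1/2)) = a + 1/2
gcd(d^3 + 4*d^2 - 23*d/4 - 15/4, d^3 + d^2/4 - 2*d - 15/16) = d^2 - d - 3/4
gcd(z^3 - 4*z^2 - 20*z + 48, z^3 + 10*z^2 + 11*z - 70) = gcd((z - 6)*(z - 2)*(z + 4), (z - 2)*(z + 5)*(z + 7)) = z - 2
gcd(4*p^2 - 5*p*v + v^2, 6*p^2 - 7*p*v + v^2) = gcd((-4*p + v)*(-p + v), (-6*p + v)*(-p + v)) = p - v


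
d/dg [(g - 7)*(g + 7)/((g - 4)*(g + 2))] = 2*(-g^2 + 41*g - 49)/(g^4 - 4*g^3 - 12*g^2 + 32*g + 64)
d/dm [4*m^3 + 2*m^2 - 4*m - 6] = 12*m^2 + 4*m - 4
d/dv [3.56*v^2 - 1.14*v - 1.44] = 7.12*v - 1.14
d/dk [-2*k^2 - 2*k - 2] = -4*k - 2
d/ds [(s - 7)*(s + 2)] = 2*s - 5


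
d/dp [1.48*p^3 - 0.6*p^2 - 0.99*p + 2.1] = 4.44*p^2 - 1.2*p - 0.99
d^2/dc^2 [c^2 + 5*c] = 2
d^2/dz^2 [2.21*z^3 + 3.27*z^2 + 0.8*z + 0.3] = 13.26*z + 6.54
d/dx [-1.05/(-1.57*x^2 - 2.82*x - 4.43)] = (-3.297*x - 2.961)/(1.57*x^2 + 2.82*x + 4.43)^2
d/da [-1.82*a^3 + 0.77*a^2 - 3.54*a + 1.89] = -5.46*a^2 + 1.54*a - 3.54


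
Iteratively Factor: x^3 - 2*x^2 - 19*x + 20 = (x + 4)*(x^2 - 6*x + 5) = (x - 1)*(x + 4)*(x - 5)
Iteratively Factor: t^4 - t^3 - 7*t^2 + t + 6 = (t + 1)*(t^3 - 2*t^2 - 5*t + 6) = (t + 1)*(t + 2)*(t^2 - 4*t + 3) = (t - 3)*(t + 1)*(t + 2)*(t - 1)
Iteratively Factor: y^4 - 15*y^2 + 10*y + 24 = (y + 1)*(y^3 - y^2 - 14*y + 24) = (y - 3)*(y + 1)*(y^2 + 2*y - 8) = (y - 3)*(y + 1)*(y + 4)*(y - 2)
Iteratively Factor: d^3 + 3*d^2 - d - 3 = (d - 1)*(d^2 + 4*d + 3) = (d - 1)*(d + 1)*(d + 3)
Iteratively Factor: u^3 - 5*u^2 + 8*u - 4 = (u - 2)*(u^2 - 3*u + 2) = (u - 2)^2*(u - 1)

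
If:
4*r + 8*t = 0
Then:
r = -2*t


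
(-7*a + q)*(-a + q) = 7*a^2 - 8*a*q + q^2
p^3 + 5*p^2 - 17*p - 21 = (p - 3)*(p + 1)*(p + 7)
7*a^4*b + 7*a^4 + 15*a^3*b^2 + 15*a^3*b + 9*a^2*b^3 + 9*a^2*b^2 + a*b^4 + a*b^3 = (a + b)^2*(7*a + b)*(a*b + a)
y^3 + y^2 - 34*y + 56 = (y - 4)*(y - 2)*(y + 7)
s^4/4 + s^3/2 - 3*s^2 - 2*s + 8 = (s/4 + 1/2)*(s - 2)^2*(s + 4)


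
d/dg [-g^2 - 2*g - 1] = -2*g - 2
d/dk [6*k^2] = 12*k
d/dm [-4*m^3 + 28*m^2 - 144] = 4*m*(14 - 3*m)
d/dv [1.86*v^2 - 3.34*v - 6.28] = 3.72*v - 3.34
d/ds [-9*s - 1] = -9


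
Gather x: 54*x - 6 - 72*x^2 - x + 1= -72*x^2 + 53*x - 5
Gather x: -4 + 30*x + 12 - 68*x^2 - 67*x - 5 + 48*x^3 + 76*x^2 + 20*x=48*x^3 + 8*x^2 - 17*x + 3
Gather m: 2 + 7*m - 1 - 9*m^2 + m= -9*m^2 + 8*m + 1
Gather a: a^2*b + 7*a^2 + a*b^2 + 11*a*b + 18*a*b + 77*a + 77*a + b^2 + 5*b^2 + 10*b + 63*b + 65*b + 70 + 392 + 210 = a^2*(b + 7) + a*(b^2 + 29*b + 154) + 6*b^2 + 138*b + 672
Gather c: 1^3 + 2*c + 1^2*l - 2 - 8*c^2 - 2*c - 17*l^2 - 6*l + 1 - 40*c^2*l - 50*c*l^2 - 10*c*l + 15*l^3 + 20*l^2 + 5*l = c^2*(-40*l - 8) + c*(-50*l^2 - 10*l) + 15*l^3 + 3*l^2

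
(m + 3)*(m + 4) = m^2 + 7*m + 12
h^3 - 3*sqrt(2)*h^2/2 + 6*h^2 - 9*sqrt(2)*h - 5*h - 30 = (h + 6)*(h - 5*sqrt(2)/2)*(h + sqrt(2))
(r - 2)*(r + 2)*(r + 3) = r^3 + 3*r^2 - 4*r - 12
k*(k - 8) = k^2 - 8*k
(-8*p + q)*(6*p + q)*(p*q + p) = -48*p^3*q - 48*p^3 - 2*p^2*q^2 - 2*p^2*q + p*q^3 + p*q^2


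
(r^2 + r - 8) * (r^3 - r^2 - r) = r^5 - 10*r^3 + 7*r^2 + 8*r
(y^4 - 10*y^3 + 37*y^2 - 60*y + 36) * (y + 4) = y^5 - 6*y^4 - 3*y^3 + 88*y^2 - 204*y + 144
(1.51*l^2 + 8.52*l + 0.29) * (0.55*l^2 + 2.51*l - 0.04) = 0.8305*l^4 + 8.4761*l^3 + 21.4843*l^2 + 0.3871*l - 0.0116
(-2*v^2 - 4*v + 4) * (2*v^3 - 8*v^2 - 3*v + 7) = -4*v^5 + 8*v^4 + 46*v^3 - 34*v^2 - 40*v + 28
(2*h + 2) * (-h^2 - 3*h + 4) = -2*h^3 - 8*h^2 + 2*h + 8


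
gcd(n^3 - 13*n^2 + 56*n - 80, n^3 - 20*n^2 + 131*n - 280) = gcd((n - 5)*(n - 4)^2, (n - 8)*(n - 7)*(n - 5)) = n - 5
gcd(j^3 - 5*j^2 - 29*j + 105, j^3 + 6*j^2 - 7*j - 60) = j^2 + 2*j - 15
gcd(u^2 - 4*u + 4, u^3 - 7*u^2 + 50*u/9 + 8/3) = 1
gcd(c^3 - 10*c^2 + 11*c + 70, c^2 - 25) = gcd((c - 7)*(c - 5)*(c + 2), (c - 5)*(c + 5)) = c - 5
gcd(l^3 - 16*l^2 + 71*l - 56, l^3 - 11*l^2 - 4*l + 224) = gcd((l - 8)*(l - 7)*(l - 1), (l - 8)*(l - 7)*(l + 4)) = l^2 - 15*l + 56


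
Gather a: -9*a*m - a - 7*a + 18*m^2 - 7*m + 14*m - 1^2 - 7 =a*(-9*m - 8) + 18*m^2 + 7*m - 8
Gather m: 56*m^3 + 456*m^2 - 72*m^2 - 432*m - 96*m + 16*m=56*m^3 + 384*m^2 - 512*m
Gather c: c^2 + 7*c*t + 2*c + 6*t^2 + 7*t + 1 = c^2 + c*(7*t + 2) + 6*t^2 + 7*t + 1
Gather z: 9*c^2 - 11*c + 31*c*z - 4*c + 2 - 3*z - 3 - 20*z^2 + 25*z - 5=9*c^2 - 15*c - 20*z^2 + z*(31*c + 22) - 6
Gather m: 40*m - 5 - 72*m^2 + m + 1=-72*m^2 + 41*m - 4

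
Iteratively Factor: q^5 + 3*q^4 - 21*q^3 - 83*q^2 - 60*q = (q)*(q^4 + 3*q^3 - 21*q^2 - 83*q - 60) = q*(q + 1)*(q^3 + 2*q^2 - 23*q - 60) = q*(q + 1)*(q + 4)*(q^2 - 2*q - 15) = q*(q - 5)*(q + 1)*(q + 4)*(q + 3)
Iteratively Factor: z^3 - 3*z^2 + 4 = (z - 2)*(z^2 - z - 2) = (z - 2)^2*(z + 1)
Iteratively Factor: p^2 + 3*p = (p)*(p + 3)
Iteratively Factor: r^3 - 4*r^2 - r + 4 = (r + 1)*(r^2 - 5*r + 4) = (r - 1)*(r + 1)*(r - 4)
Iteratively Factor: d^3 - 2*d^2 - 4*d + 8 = (d + 2)*(d^2 - 4*d + 4) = (d - 2)*(d + 2)*(d - 2)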